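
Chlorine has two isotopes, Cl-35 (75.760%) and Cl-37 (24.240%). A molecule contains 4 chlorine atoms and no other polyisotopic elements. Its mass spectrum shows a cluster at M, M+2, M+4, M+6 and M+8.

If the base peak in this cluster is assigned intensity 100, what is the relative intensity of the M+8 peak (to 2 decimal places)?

Term probabilities: M 0.3294, M+2 0.4216, M+4 0.2023, M+6 0.0432, M+8 0.0035. Base peak = M+2.
P(M+2) = C(4,1) × 0.75760^3 × 0.24240^1 = 4 × 0.4348304 × 0.2424 = 0.421612 (base)
P(M+8) = C(4,4) × 0.75760^0 × 0.24240^4 = 1 × 1.0000 × 0.00345247 = 0.003452
Relative intensity = 0.003452 / 0.421612 × 100 = 0.82

0.82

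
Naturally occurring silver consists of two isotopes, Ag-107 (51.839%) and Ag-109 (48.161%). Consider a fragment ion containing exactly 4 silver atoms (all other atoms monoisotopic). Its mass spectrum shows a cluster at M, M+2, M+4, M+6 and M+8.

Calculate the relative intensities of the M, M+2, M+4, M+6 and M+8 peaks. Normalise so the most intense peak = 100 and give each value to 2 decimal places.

Expanding (0.51839 + 0.48161)^4:
P(M) = 0.51839^4 = 0.072215
P(M+2) = 4 × 0.51839^3 × 0.48161^1 = 0.268365
P(M+4) = 6 × 0.51839^2 × 0.48161^2 = 0.373986
P(M+6) = 4 × 0.51839^1 × 0.48161^3 = 0.231634
P(M+8) = 0.48161^4 = 0.053800
The M+4 peak is largest (0.373986); scaling to 100 gives 19.31 : 71.76 : 100.00 : 61.94 : 14.39.

19.31 : 71.76 : 100.00 : 61.94 : 14.39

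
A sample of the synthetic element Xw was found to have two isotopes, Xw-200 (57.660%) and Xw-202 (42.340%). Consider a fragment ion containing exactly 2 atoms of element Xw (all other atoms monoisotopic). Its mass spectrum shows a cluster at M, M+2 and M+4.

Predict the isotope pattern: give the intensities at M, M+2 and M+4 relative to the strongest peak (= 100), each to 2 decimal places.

Expanding (0.57660 + 0.42340)^2:
P(M) = 0.57660^2 = 0.332468
P(M+2) = 2 × 0.57660^1 × 0.42340^1 = 0.488265
P(M+4) = 0.42340^2 = 0.179268
The M+2 peak is largest (0.488265); scaling to 100 gives 68.09 : 100.00 : 36.72.

68.09 : 100.00 : 36.72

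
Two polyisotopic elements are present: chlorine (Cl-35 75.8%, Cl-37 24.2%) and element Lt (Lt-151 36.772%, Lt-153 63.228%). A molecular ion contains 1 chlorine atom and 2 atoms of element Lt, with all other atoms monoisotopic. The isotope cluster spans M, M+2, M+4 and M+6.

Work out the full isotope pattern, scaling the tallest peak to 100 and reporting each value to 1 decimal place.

Chlorine pattern (n=1): 0.7580 : 0.2420
Element Lt pattern (n=2): 0.135218 : 0.465004 : 0.399778
Convolve the two distributions (both contribute in 2-u steps):
  M: 0.7580×0.135218 = 0.102495
  M+2: 0.7580×0.465004 + 0.2420×0.135218 = 0.385196
  M+4: 0.7580×0.399778 + 0.2420×0.465004 = 0.415563
  M+6: 0.2420×0.399778 = 0.096746
Scale to base peak (0.415563) = 100: 24.7 : 92.7 : 100.0 : 23.3

24.7 : 92.7 : 100.0 : 23.3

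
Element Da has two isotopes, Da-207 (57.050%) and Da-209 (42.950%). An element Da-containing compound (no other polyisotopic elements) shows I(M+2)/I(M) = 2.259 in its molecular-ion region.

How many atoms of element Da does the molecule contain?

With n Da atoms, P(M+2)/P(M) = C(n,1)·p^(n−1)q / p^n = n·q/p = n · 0.42950/0.57050.
n = 2.259 × 0.57050/0.42950 = 3.00 ≈ 3

3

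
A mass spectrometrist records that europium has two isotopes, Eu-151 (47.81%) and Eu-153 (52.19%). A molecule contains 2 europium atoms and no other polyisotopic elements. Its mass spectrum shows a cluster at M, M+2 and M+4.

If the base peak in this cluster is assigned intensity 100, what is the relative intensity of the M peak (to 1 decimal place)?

(0.4781 + 0.5219)^2 gives M 0.2286, M+2 0.4990, M+4 0.2724; the largest is M+2.
P(M+2) = C(2,1) × 0.4781^1 × 0.5219^1 = 2 × 0.4781 × 0.5219 = 0.499041 (base)
P(M) = C(2,0) × 0.4781^2 × 0.5219^0 = 1 × 0.22857961 × 1.0000 = 0.228580
Relative intensity = 0.228580 / 0.499041 × 100 = 45.8

45.8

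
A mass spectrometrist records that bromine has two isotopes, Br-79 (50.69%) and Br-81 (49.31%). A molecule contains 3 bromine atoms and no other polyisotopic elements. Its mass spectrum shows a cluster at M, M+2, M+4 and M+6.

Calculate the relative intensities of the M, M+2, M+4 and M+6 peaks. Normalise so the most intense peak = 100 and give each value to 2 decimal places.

34.27 : 100.00 : 97.28 : 31.54

Each Br atom is independently Br-79 (p = 0.5069) or Br-81 (q = 0.4931); the cluster is the binomial expansion (p + q)^3.
P(M) = 0.5069^3 = 0.130247
P(M+2) = 3 × 0.5069^2 × 0.4931^1 = 0.380103
P(M+4) = 3 × 0.5069^1 × 0.4931^2 = 0.369755
P(M+6) = 0.4931^3 = 0.119896
The M+2 peak is largest (0.380103); scaling to 100 gives 34.27 : 100.00 : 97.28 : 31.54.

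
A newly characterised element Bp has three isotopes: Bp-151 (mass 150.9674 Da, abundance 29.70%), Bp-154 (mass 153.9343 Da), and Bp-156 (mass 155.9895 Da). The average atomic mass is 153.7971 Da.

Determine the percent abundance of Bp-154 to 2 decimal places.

Let x and y be the fractions of Bp-154 and Bp-156. Then x + y = 1 − 0.2970 = 0.7030 and 153.9343x + 155.9895y = 153.7971 − 0.2970×150.9674 = 108.9597822.
Substituting: 153.9343x + 155.9895(0.7030 − x) = 108.9597822
(153.9343 − 155.9895)x = -0.7008363  ⇒  x = 0.34101, y = 0.36199
Bp-154: 34.10%, Bp-156: 36.20%.

34.10%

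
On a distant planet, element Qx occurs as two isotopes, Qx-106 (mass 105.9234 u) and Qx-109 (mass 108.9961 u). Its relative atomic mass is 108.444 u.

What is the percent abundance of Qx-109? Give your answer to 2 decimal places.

With x = fraction of Qx-106 (so Qx-109 is 1 − x):
105.9234·x + 108.9961·(1 − x) = 108.444
(105.9234 − 108.9961)·x = 108.444 − 108.9961
x = -0.5521 / -3.0727 = 0.17968 → 17.97% Qx-106, 82.03% Qx-109.

82.03%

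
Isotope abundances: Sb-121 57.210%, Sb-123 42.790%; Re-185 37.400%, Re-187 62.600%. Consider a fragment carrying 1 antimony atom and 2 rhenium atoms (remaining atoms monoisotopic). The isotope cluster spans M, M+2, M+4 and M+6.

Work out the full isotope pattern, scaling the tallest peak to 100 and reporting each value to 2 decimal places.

18.85 : 77.20 : 100.00 : 39.50

Antimony pattern (n=1): 0.5721 : 0.4279
Rhenium pattern (n=2): 0.139876 : 0.468248 : 0.391876
Convolve the two distributions (both contribute in 2-u steps):
  M: 0.5721×0.139876 = 0.080023
  M+2: 0.5721×0.468248 + 0.4279×0.139876 = 0.327738
  M+4: 0.5721×0.391876 + 0.4279×0.468248 = 0.424556
  M+6: 0.4279×0.391876 = 0.167684
Scale to base peak (0.424556) = 100: 18.85 : 77.20 : 100.00 : 39.50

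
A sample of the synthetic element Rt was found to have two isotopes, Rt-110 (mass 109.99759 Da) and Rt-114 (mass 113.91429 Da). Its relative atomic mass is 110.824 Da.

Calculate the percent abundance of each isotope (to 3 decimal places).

Writing the weighted mean with unknown fraction x of Rt-110:
109.99759·x + 113.91429·(1 − x) = 110.824
(109.99759 − 113.91429)·x = 110.824 − 113.91429
x = -3.09029 / -3.91670 = 0.78900 → 78.900% Rt-110, 21.100% Rt-114.

Rt-110: 78.900%, Rt-114: 21.100%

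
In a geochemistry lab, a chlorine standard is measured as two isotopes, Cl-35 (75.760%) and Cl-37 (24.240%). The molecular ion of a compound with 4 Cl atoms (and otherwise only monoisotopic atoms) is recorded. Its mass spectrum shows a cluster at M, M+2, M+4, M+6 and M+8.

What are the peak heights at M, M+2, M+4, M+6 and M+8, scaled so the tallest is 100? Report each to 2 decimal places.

78.14 : 100.00 : 47.99 : 10.24 : 0.82

Each Cl atom is independently Cl-35 (p = 0.75760) or Cl-37 (q = 0.24240); the cluster is the binomial expansion (p + q)^4.
P(M) = 0.75760^4 = 0.329428
P(M+2) = 4 × 0.75760^3 × 0.24240^1 = 0.421612
P(M+4) = 6 × 0.75760^2 × 0.24240^2 = 0.202347
P(M+6) = 4 × 0.75760^1 × 0.24240^3 = 0.043162
P(M+8) = 0.24240^4 = 0.003452
The M+2 peak is largest (0.421612); scaling to 100 gives 78.14 : 100.00 : 47.99 : 10.24 : 0.82.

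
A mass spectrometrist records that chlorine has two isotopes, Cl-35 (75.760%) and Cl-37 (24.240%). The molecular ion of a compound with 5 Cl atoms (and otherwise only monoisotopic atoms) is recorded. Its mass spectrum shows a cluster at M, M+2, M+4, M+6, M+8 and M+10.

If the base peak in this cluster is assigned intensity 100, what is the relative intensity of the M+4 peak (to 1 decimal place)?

64.0

Term probabilities: M 0.2496, M+2 0.3993, M+4 0.2555, M+6 0.0817, M+8 0.0131, M+10 0.0008. Base peak = M+2.
P(M+2) = C(5,1) × 0.75760^4 × 0.24240^1 = 5 × 0.32942751 × 0.2424 = 0.399266 (base)
P(M+4) = C(5,2) × 0.75760^3 × 0.24240^2 = 10 × 0.4348304 × 0.05875776 = 0.255497
Relative intensity = 0.255497 / 0.399266 × 100 = 64.0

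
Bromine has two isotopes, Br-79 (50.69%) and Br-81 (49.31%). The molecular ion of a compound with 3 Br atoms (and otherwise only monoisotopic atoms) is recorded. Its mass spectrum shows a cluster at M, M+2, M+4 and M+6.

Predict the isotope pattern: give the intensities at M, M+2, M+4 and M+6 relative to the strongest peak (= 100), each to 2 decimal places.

Expanding (0.5069 + 0.4931)^3:
P(M) = 0.5069^3 = 0.130247
P(M+2) = 3 × 0.5069^2 × 0.4931^1 = 0.380103
P(M+4) = 3 × 0.5069^1 × 0.4931^2 = 0.369755
P(M+6) = 0.4931^3 = 0.119896
The M+2 peak is largest (0.380103); scaling to 100 gives 34.27 : 100.00 : 97.28 : 31.54.

34.27 : 100.00 : 97.28 : 31.54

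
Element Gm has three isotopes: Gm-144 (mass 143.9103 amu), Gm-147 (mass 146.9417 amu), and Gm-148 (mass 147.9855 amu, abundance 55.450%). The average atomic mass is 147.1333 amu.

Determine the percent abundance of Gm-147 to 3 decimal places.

The remaining 44.550% is split between Gm-144 (fraction x) and Gm-147 (fraction 0.44550 − x).
Substituting: 143.9103x + 146.9417(0.44550 − x) = 65.07534025
(143.9103 − 146.9417)x = -0.3871871  ⇒  x = 0.12773, y = 0.31777
Gm-144: 12.773%, Gm-147: 31.777%.

31.777%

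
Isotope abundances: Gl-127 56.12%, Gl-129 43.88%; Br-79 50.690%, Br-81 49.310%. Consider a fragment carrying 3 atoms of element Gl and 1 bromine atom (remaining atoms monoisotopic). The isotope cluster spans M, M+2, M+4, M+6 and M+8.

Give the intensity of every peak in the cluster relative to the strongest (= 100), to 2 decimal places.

24.30 : 80.63 : 100.00 : 54.96 : 11.30

Element Gl pattern (n=3): 0.17674738 : 0.41459418 : 0.3241695 : 0.08448894
Bromine pattern (n=1): 0.5069 : 0.4931
Convolve the two distributions (both contribute in 2-u steps):
  M: 0.17674738×0.5069 = 0.089593
  M+2: 0.17674738×0.4931 + 0.41459418×0.5069 = 0.297312
  M+4: 0.41459418×0.4931 + 0.3241695×0.5069 = 0.368758
  M+6: 0.3241695×0.4931 + 0.08448894×0.5069 = 0.202675
  M+8: 0.08448894×0.4931 = 0.041661
Scale to base peak (0.368758) = 100: 24.30 : 80.63 : 100.00 : 54.96 : 11.30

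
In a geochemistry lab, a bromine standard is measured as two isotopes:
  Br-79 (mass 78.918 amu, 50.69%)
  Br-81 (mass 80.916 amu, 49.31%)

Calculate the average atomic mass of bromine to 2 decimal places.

79.90 amu

The abundance-weighted mean is 0.5069 × 78.918 + 0.4931 × 80.916
= 40.0035 + 39.8997 = 79.9032 amu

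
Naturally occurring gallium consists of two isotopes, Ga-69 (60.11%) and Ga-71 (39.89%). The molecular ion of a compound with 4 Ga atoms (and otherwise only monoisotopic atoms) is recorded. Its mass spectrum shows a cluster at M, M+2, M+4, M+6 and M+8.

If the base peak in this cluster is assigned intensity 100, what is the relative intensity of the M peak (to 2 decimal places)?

Term probabilities: M 0.1306, M+2 0.3465, M+4 0.3450, M+6 0.1526, M+8 0.0253. Base peak = M+2.
P(M+2) = C(4,1) × 0.6011^3 × 0.3989^1 = 4 × 0.21719018 × 0.3989 = 0.346549 (base)
P(M) = C(4,0) × 0.6011^4 × 0.3989^0 = 1 × 0.13055302 × 1.0000 = 0.130553
Relative intensity = 0.130553 / 0.346549 × 100 = 37.67

37.67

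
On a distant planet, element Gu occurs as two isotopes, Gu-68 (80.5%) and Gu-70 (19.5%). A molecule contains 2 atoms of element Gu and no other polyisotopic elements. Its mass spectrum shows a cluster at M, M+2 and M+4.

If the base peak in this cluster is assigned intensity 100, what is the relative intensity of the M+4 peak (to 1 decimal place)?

Binomial terms of (0.805 + 0.195)^2: M 0.6480, M+2 0.3139, M+4 0.0380 → M is the base peak.
P(M) = C(2,0) × 0.805^2 × 0.195^0 = 1 × 0.648025 × 1.0000 = 0.648025 (base)
P(M+4) = C(2,2) × 0.805^0 × 0.195^2 = 1 × 1.0000 × 0.038025 = 0.038025
Relative intensity = 0.038025 / 0.648025 × 100 = 5.9

5.9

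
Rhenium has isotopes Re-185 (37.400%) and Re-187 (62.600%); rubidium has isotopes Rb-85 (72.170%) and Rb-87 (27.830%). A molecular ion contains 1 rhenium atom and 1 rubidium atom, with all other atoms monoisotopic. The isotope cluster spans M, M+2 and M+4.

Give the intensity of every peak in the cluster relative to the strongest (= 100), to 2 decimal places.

48.56 : 100.00 : 31.34

Rhenium pattern (n=1): 0.3740 : 0.6260
Rubidium pattern (n=1): 0.7217 : 0.2783
Convolve the two distributions (both contribute in 2-u steps):
  M: 0.3740×0.7217 = 0.269916
  M+2: 0.3740×0.2783 + 0.6260×0.7217 = 0.555868
  M+4: 0.6260×0.2783 = 0.174216
Scale to base peak (0.555868) = 100: 48.56 : 100.00 : 31.34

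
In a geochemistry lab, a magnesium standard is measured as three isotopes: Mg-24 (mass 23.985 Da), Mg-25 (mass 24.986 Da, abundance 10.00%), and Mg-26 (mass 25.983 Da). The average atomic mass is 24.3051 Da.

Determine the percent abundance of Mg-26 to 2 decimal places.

Let x and y be the fractions of Mg-24 and Mg-26. Then x + y = 1 − 0.1000 = 0.9000 and 23.985x + 25.983y = 24.3051 − 0.1000×24.986 = 21.8065.
Substituting: 23.985x + 25.983(0.9000 − x) = 21.8065
(23.985 − 25.983)x = -1.5782  ⇒  x = 0.78989, y = 0.11011
Mg-24: 78.99%, Mg-26: 11.01%.

11.01%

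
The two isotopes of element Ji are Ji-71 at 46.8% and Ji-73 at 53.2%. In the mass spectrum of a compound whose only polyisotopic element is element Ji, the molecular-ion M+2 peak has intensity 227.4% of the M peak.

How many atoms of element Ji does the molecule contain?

The M+2/M ratio from n Ji atoms is n · q/p = n · 0.532/0.468.
n = 2.274 × 0.468/0.532 = 2.00 ≈ 2

2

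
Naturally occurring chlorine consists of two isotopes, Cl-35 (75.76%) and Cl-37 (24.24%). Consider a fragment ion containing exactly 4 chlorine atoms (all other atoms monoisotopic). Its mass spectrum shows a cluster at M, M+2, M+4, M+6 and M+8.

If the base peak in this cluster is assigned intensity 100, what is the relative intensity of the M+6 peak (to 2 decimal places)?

Term probabilities: M 0.3294, M+2 0.4216, M+4 0.2023, M+6 0.0432, M+8 0.0035. Base peak = M+2.
P(M+2) = C(4,1) × 0.7576^3 × 0.2424^1 = 4 × 0.4348304 × 0.2424 = 0.421612 (base)
P(M+6) = C(4,3) × 0.7576^1 × 0.2424^3 = 4 × 0.7576 × 0.01424288 = 0.043162
Relative intensity = 0.043162 / 0.421612 × 100 = 10.24

10.24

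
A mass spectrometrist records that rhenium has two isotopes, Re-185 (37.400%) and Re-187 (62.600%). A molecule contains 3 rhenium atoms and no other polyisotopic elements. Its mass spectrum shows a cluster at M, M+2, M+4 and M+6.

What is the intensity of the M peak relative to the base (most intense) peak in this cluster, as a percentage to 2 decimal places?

11.90%

Term probabilities: M 0.0523, M+2 0.2627, M+4 0.4397, M+6 0.2453. Base peak = M+4.
P(M+4) = C(3,2) × 0.37400^1 × 0.62600^2 = 3 × 0.3740 × 0.391876 = 0.439685 (base)
P(M) = C(3,0) × 0.37400^3 × 0.62600^0 = 1 × 0.05231362 × 1.0000 = 0.052314
Relative intensity = 0.052314 / 0.439685 × 100 = 11.90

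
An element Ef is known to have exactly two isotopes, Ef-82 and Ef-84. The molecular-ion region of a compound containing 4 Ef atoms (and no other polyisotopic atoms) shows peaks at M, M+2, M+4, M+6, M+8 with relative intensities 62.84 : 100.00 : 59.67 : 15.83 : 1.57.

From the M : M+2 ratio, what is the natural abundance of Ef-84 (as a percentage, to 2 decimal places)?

28.46%

Write p for the Ef-82 fraction. I(M+2)/I(M) = [C(4,1)·p^3·(1−p)] / p^4 = 4·(1−p)/p = 100.00/62.84 = 1.5913
(1−p)/p = 1.5913/4 = 0.3978  ⇒  p = 1/(1 + 0.3978) = 0.7154
Ef-82: 71.54%, Ef-84: 28.46%.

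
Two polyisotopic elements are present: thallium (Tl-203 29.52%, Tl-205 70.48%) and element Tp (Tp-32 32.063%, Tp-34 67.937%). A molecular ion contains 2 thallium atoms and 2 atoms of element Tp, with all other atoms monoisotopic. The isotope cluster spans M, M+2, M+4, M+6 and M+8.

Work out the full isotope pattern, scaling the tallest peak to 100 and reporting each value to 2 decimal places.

Thallium pattern (n=2): 0.08714304 : 0.41611392 : 0.49674304
Element Tp pattern (n=2): 0.1028036 : 0.43565281 : 0.4615436
Convolve the two distributions (both contribute in 2-u steps):
  M: 0.08714304×0.1028036 = 0.008959
  M+2: 0.08714304×0.43565281 + 0.41611392×0.1028036 = 0.080742
  M+4: 0.08714304×0.4615436 + 0.41611392×0.43565281 + 0.49674304×0.1028036 = 0.272568
  M+6: 0.41611392×0.4615436 + 0.49674304×0.43565281 = 0.408462
  M+8: 0.49674304×0.4615436 = 0.229269
Scale to base peak (0.408462) = 100: 2.19 : 19.77 : 66.73 : 100.00 : 56.13

2.19 : 19.77 : 66.73 : 100.00 : 56.13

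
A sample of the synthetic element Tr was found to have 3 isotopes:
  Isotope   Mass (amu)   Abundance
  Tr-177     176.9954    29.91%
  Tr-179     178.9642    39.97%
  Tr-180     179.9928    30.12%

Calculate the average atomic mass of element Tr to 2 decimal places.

The abundance-weighted mean is 0.2991 × 176.9954 + 0.3997 × 178.9642 + 0.3012 × 179.9928
= 52.93932 + 71.53199 + 54.21383 = 178.68514 amu

178.69 amu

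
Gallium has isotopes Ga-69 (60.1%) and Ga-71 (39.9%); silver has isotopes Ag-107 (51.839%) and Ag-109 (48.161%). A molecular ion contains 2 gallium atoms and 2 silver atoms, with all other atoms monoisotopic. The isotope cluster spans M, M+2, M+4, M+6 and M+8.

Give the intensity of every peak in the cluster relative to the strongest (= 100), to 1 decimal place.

26.5 : 84.5 : 100.0 : 52.1 : 10.1

Gallium pattern (n=2): 0.361201 : 0.479598 : 0.159201
Silver pattern (n=2): 0.26872819 : 0.49932362 : 0.23194819
Convolve the two distributions (both contribute in 2-u steps):
  M: 0.361201×0.26872819 = 0.097065
  M+2: 0.361201×0.49932362 + 0.479598×0.26872819 = 0.309238
  M+4: 0.361201×0.23194819 + 0.479598×0.49932362 + 0.159201×0.26872819 = 0.366036
  M+6: 0.479598×0.23194819 + 0.159201×0.49932362 = 0.190735
  M+8: 0.159201×0.23194819 = 0.036926
Scale to base peak (0.366036) = 100: 26.5 : 84.5 : 100.0 : 52.1 : 10.1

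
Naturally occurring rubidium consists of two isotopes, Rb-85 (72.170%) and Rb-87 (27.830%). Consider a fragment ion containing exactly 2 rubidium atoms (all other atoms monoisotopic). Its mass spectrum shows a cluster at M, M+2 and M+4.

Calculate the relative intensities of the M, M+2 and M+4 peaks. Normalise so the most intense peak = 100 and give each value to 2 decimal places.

100.00 : 77.12 : 14.87

Expanding (0.72170 + 0.27830)^2:
P(M) = 0.72170^2 = 0.520851
P(M+2) = 2 × 0.72170^1 × 0.27830^1 = 0.401698
P(M+4) = 0.27830^2 = 0.077451
The M peak is largest (0.520851); scaling to 100 gives 100.00 : 77.12 : 14.87.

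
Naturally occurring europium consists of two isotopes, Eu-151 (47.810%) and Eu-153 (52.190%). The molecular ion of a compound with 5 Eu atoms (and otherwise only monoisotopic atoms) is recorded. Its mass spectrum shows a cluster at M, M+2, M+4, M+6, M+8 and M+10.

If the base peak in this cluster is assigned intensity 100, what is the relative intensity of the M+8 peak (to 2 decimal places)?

54.58

(0.47810 + 0.52190)^5 gives M 0.0250, M+2 0.1363, M+4 0.2977, M+6 0.3249, M+8 0.1774, M+10 0.0387; the largest is M+6.
P(M+6) = C(5,3) × 0.47810^2 × 0.52190^3 = 10 × 0.22857961 × 0.14215492 = 0.324937 (base)
P(M+8) = C(5,4) × 0.47810^1 × 0.52190^4 = 5 × 0.4781 × 0.07419065 = 0.177353
Relative intensity = 0.177353 / 0.324937 × 100 = 54.58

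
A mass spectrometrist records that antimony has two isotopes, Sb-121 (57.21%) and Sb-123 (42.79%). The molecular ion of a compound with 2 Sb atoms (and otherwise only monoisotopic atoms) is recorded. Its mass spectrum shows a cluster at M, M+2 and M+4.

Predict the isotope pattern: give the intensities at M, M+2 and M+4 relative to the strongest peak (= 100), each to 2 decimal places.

The 2 Sb atoms are independent, so intensities follow the terms of (0.5721 + 0.4279)^2.
P(M) = 0.5721^2 = 0.327298
P(M+2) = 2 × 0.5721^1 × 0.4279^1 = 0.489603
P(M+4) = 0.4279^2 = 0.183098
The M+2 peak is largest (0.489603); scaling to 100 gives 66.85 : 100.00 : 37.40.

66.85 : 100.00 : 37.40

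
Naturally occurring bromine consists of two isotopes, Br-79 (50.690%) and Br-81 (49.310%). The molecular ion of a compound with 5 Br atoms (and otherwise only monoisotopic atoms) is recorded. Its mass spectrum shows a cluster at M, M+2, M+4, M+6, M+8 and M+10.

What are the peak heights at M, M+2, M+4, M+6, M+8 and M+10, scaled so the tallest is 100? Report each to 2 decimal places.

Expanding (0.50690 + 0.49310)^5:
P(M) = 0.50690^5 = 0.033467
P(M+2) = 5 × 0.50690^4 × 0.49310^1 = 0.162777
P(M+4) = 10 × 0.50690^3 × 0.49310^2 = 0.316692
P(M+6) = 10 × 0.50690^2 × 0.49310^3 = 0.308070
P(M+8) = 5 × 0.50690^1 × 0.49310^4 = 0.149842
P(M+10) = 0.49310^5 = 0.029152
The M+4 peak is largest (0.316692); scaling to 100 gives 10.57 : 51.40 : 100.00 : 97.28 : 47.31 : 9.21.

10.57 : 51.40 : 100.00 : 97.28 : 47.31 : 9.21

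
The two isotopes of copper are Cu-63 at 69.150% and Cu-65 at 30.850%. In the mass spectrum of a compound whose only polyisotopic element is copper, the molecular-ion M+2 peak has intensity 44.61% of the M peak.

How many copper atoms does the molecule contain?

1

The M+2/M ratio from n Cu atoms is n · q/p = n · 0.30850/0.69150.
n = 0.4461 × 0.69150/0.30850 = 1.00 ≈ 1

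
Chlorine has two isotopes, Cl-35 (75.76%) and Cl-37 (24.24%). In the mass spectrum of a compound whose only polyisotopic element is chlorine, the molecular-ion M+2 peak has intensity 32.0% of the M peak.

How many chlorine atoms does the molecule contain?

1

With n Cl atoms, P(M+2)/P(M) = C(n,1)·p^(n−1)q / p^n = n·q/p = n · 0.2424/0.7576.
n = 0.320 × 0.7576/0.2424 = 1.00 ≈ 1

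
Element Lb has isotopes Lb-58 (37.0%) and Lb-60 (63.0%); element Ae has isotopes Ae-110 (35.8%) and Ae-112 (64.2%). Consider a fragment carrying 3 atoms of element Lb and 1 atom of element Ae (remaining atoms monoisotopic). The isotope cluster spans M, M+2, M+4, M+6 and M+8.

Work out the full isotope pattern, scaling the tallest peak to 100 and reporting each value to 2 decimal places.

4.87 : 33.61 : 86.97 : 100.00 : 43.11

Element Lb pattern (n=3): 0.050653 : 0.258741 : 0.440559 : 0.250047
Element Ae pattern (n=1): 0.3580 : 0.6420
Convolve the two distributions (both contribute in 2-u steps):
  M: 0.050653×0.3580 = 0.018134
  M+2: 0.050653×0.6420 + 0.258741×0.3580 = 0.125149
  M+4: 0.258741×0.6420 + 0.440559×0.3580 = 0.323832
  M+6: 0.440559×0.6420 + 0.250047×0.3580 = 0.372356
  M+8: 0.250047×0.6420 = 0.160530
Scale to base peak (0.372356) = 100: 4.87 : 33.61 : 86.97 : 100.00 : 43.11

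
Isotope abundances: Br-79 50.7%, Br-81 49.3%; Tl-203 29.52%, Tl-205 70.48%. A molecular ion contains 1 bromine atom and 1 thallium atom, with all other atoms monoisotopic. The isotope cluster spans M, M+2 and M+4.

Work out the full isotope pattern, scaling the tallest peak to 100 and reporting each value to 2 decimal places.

Bromine pattern (n=1): 0.5070 : 0.4930
Thallium pattern (n=1): 0.2952 : 0.7048
Convolve the two distributions (both contribute in 2-u steps):
  M: 0.5070×0.2952 = 0.149666
  M+2: 0.5070×0.7048 + 0.4930×0.2952 = 0.502867
  M+4: 0.4930×0.7048 = 0.347466
Scale to base peak (0.502867) = 100: 29.76 : 100.00 : 69.10

29.76 : 100.00 : 69.10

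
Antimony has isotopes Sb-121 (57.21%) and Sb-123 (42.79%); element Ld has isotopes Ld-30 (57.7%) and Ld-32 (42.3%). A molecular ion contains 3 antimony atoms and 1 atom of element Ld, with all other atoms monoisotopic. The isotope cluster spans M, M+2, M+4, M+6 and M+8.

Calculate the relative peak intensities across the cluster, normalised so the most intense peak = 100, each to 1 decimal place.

30.1 : 89.6 : 100.0 : 49.6 : 9.2

Antimony pattern (n=3): 0.18724742 : 0.42015297 : 0.3142518 : 0.07834781
Element Ld pattern (n=1): 0.5770 : 0.4230
Convolve the two distributions (both contribute in 2-u steps):
  M: 0.18724742×0.5770 = 0.108042
  M+2: 0.18724742×0.4230 + 0.42015297×0.5770 = 0.321634
  M+4: 0.42015297×0.4230 + 0.3142518×0.5770 = 0.359048
  M+6: 0.3142518×0.4230 + 0.07834781×0.5770 = 0.178135
  M+8: 0.07834781×0.4230 = 0.033141
Scale to base peak (0.359048) = 100: 30.1 : 89.6 : 100.0 : 49.6 : 9.2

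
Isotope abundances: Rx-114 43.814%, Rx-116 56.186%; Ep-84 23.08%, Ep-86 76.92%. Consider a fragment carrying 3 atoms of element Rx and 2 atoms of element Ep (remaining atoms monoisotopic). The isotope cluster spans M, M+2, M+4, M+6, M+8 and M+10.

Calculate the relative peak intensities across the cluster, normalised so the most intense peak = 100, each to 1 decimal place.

1.3 : 13.5 : 53.6 : 100.0 : 88.6 : 30.1

Element Rx pattern (n=3): 0.08410827 : 0.32357516 : 0.41494486 : 0.17737171
Element Ep pattern (n=2): 0.05326864 : 0.35506272 : 0.59166864
Convolve the two distributions (both contribute in 2-u steps):
  M: 0.08410827×0.05326864 = 0.004480
  M+2: 0.08410827×0.35506272 + 0.32357516×0.05326864 = 0.047100
  M+4: 0.08410827×0.59166864 + 0.32357516×0.35506272 + 0.41494486×0.05326864 = 0.186757
  M+6: 0.32357516×0.59166864 + 0.41494486×0.35506272 + 0.17737171×0.05326864 = 0.348229
  M+8: 0.41494486×0.59166864 + 0.17737171×0.35506272 = 0.308488
  M+10: 0.17737171×0.59166864 = 0.104945
Scale to base peak (0.348229) = 100: 1.3 : 13.5 : 53.6 : 100.0 : 88.6 : 30.1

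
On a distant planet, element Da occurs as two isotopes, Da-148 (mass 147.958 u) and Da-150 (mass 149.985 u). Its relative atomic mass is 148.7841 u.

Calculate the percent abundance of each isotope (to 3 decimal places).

Da-148: 59.245%, Da-150: 40.755%

Writing the weighted mean with unknown fraction x of Da-148:
147.958·x + 149.985·(1 − x) = 148.7841
(147.958 − 149.985)·x = 148.7841 − 149.985
x = -1.2009 / -2.027 = 0.59245 → 59.245% Da-148, 40.755% Da-150.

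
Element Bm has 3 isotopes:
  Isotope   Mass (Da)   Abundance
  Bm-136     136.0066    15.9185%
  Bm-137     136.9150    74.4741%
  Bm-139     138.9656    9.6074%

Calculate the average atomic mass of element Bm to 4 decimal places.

136.9674 Da

Average mass = Σ (abundance × isotope mass) = 0.159185 × 136.0066 + 0.744741 × 136.9150 + 0.096074 × 138.9656
= 21.65021 + 101.96621 + 13.35098 = 136.96740 Da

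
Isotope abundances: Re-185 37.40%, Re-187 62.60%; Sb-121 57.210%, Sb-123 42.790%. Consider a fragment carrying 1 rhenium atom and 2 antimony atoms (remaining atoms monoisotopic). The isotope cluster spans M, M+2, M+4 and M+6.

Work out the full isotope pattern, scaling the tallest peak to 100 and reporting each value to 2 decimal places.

Rhenium pattern (n=1): 0.3740 : 0.6260
Antimony pattern (n=2): 0.32729841 : 0.48960318 : 0.18309841
Convolve the two distributions (both contribute in 2-u steps):
  M: 0.3740×0.32729841 = 0.122410
  M+2: 0.3740×0.48960318 + 0.6260×0.32729841 = 0.388000
  M+4: 0.3740×0.18309841 + 0.6260×0.48960318 = 0.374970
  M+6: 0.6260×0.18309841 = 0.114620
Scale to base peak (0.388000) = 100: 31.55 : 100.00 : 96.64 : 29.54

31.55 : 100.00 : 96.64 : 29.54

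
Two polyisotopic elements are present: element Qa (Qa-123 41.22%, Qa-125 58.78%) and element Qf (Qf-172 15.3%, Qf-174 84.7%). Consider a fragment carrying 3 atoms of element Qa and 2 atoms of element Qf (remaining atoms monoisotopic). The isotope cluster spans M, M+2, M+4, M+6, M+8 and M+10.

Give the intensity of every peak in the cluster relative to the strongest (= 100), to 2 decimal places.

0.46 : 7.01 : 38.40 : 92.00 : 100.00 : 40.57

Element Qa pattern (n=3): 0.07003642 : 0.29961725 : 0.42725623 : 0.2030901
Element Qf pattern (n=2): 0.023409 : 0.259182 : 0.717409
Convolve the two distributions (both contribute in 2-u steps):
  M: 0.07003642×0.023409 = 0.001639
  M+2: 0.07003642×0.259182 + 0.29961725×0.023409 = 0.025166
  M+4: 0.07003642×0.717409 + 0.29961725×0.259182 + 0.42725623×0.023409 = 0.137902
  M+6: 0.29961725×0.717409 + 0.42725623×0.259182 + 0.2030901×0.023409 = 0.330439
  M+8: 0.42725623×0.717409 + 0.2030901×0.259182 = 0.359155
  M+10: 0.2030901×0.717409 = 0.145699
Scale to base peak (0.359155) = 100: 0.46 : 7.01 : 38.40 : 92.00 : 100.00 : 40.57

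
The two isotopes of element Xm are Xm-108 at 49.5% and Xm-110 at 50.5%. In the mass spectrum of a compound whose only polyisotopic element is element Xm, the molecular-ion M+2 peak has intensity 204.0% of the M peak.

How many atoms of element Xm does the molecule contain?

For n independent Xm atoms, I(M+2)/I(M) = n · (abundance Xm-110) / (abundance Xm-108) = n · 0.505/0.495.
n = 2.040 × 0.495/0.505 = 2.00 ≈ 2

2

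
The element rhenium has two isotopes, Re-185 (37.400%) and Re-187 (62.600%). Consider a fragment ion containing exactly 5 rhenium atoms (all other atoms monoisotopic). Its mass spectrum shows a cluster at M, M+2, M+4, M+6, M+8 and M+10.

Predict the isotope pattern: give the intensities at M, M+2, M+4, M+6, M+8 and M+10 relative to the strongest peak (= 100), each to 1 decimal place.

2.1 : 17.8 : 59.7 : 100.0 : 83.7 : 28.0

The 5 Re atoms are independent, so intensities follow the terms of (0.37400 + 0.62600)^5.
P(M) = 0.37400^5 = 0.007317
P(M+2) = 5 × 0.37400^4 × 0.62600^1 = 0.061239
P(M+4) = 10 × 0.37400^3 × 0.62600^2 = 0.205005
P(M+6) = 10 × 0.37400^2 × 0.62600^3 = 0.343136
P(M+8) = 5 × 0.37400^1 × 0.62600^4 = 0.287170
P(M+10) = 0.62600^5 = 0.096133
The M+6 peak is largest (0.343136); scaling to 100 gives 2.1 : 17.8 : 59.7 : 100.0 : 83.7 : 28.0.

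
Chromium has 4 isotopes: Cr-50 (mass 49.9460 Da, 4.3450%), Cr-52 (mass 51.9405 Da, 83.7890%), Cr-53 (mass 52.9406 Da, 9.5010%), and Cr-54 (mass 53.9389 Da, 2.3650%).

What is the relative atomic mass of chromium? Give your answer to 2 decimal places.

The abundance-weighted mean is 0.043450 × 49.9460 + 0.837890 × 51.9405 + 0.095010 × 52.9406 + 0.023650 × 53.9389
= 2.17015 + 43.52043 + 5.02989 + 1.27565 = 51.99612 Da

52.00 Da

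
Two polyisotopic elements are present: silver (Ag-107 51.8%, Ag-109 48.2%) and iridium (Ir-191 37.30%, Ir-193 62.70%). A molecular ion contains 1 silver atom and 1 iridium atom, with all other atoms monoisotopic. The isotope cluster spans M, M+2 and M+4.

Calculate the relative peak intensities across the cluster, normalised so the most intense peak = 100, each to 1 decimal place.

Silver pattern (n=1): 0.5180 : 0.4820
Iridium pattern (n=1): 0.3730 : 0.6270
Convolve the two distributions (both contribute in 2-u steps):
  M: 0.5180×0.3730 = 0.193214
  M+2: 0.5180×0.6270 + 0.4820×0.3730 = 0.504572
  M+4: 0.4820×0.6270 = 0.302214
Scale to base peak (0.504572) = 100: 38.3 : 100.0 : 59.9

38.3 : 100.0 : 59.9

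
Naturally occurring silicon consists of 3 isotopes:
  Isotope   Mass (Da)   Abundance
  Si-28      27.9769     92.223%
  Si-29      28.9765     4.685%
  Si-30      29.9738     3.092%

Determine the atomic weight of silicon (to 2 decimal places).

28.09 Da

Average mass = Σ (abundance × isotope mass) = 0.92223 × 27.9769 + 0.04685 × 28.9765 + 0.03092 × 29.9738
= 25.80114 + 1.35755 + 0.92679 = 28.08548 Da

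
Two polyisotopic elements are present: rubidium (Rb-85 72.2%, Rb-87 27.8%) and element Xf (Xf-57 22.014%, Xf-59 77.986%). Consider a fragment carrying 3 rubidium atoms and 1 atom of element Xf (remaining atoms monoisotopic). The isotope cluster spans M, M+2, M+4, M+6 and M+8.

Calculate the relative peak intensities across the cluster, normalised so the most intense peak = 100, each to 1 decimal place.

21.3 : 100.0 : 96.6 : 34.8 : 4.3

Rubidium pattern (n=3): 0.37636705 : 0.43475086 : 0.16739714 : 0.02148495
Element Xf pattern (n=1): 0.22014 : 0.77986
Convolve the two distributions (both contribute in 2-u steps):
  M: 0.37636705×0.22014 = 0.082853
  M+2: 0.37636705×0.77986 + 0.43475086×0.22014 = 0.389220
  M+4: 0.43475086×0.77986 + 0.16739714×0.22014 = 0.375896
  M+6: 0.16739714×0.77986 + 0.02148495×0.22014 = 0.135276
  M+8: 0.02148495×0.77986 = 0.016755
Scale to base peak (0.389220) = 100: 21.3 : 100.0 : 96.6 : 34.8 : 4.3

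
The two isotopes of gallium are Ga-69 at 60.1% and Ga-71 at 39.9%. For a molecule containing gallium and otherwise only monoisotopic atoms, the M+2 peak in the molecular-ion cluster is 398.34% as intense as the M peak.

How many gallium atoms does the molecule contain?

With n Ga atoms, P(M+2)/P(M) = C(n,1)·p^(n−1)q / p^n = n·q/p = n · 0.399/0.601.
n = 3.9834 × 0.601/0.399 = 6.00 ≈ 6

6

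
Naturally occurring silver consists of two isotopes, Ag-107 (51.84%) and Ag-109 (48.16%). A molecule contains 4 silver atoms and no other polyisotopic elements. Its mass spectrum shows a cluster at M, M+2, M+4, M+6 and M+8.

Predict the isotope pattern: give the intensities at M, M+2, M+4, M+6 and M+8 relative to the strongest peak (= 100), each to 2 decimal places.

Each Ag atom is independently Ag-107 (p = 0.5184) or Ag-109 (q = 0.4816); the cluster is the binomial expansion (p + q)^4.
P(M) = 0.5184^4 = 0.072220
P(M+2) = 4 × 0.5184^3 × 0.4816^1 = 0.268375
P(M+4) = 6 × 0.5184^2 × 0.4816^2 = 0.373985
P(M+6) = 4 × 0.5184^1 × 0.4816^3 = 0.231624
P(M+8) = 0.4816^4 = 0.053795
The M+4 peak is largest (0.373985); scaling to 100 gives 19.31 : 71.76 : 100.00 : 61.93 : 14.38.

19.31 : 71.76 : 100.00 : 61.93 : 14.38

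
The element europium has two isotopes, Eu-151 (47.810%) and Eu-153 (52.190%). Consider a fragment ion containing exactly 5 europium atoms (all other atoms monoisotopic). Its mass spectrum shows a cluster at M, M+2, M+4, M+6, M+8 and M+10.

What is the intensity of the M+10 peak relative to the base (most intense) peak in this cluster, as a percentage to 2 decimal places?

Term probabilities: M 0.0250, M+2 0.1363, M+4 0.2977, M+6 0.3249, M+8 0.1774, M+10 0.0387. Base peak = M+6.
P(M+6) = C(5,3) × 0.47810^2 × 0.52190^3 = 10 × 0.22857961 × 0.14215492 = 0.324937 (base)
P(M+10) = C(5,5) × 0.47810^0 × 0.52190^5 = 1 × 1.0000 × 0.0387201 = 0.038720
Relative intensity = 0.038720 / 0.324937 × 100 = 11.92

11.92%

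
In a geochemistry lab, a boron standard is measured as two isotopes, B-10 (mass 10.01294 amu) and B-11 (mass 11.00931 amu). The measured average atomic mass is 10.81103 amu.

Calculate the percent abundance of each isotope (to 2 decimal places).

B-10: 19.90%, B-11: 80.10%

Writing the weighted mean with unknown fraction x of B-10:
10.01294·x + 11.00931·(1 − x) = 10.81103
(10.01294 − 11.00931)·x = 10.81103 − 11.00931
x = -0.19828 / -0.99637 = 0.19900 → 19.90% B-10, 80.10% B-11.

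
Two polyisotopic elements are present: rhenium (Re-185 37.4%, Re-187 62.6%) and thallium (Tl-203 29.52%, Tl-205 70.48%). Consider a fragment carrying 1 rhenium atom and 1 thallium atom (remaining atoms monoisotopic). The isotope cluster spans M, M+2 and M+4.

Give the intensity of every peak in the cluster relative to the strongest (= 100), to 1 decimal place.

Rhenium pattern (n=1): 0.3740 : 0.6260
Thallium pattern (n=1): 0.2952 : 0.7048
Convolve the two distributions (both contribute in 2-u steps):
  M: 0.3740×0.2952 = 0.110405
  M+2: 0.3740×0.7048 + 0.6260×0.2952 = 0.448390
  M+4: 0.6260×0.7048 = 0.441205
Scale to base peak (0.448390) = 100: 24.6 : 100.0 : 98.4

24.6 : 100.0 : 98.4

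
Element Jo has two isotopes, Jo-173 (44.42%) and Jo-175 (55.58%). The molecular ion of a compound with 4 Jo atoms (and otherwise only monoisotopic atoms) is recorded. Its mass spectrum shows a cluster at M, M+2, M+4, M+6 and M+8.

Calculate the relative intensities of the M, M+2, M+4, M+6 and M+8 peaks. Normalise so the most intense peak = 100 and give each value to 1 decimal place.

10.6 : 53.3 : 100.0 : 83.4 : 26.1

Expanding (0.4442 + 0.5558)^4:
P(M) = 0.4442^4 = 0.038933
P(M+2) = 4 × 0.4442^3 × 0.5558^1 = 0.194856
P(M+4) = 6 × 0.4442^2 × 0.5558^2 = 0.365717
P(M+6) = 4 × 0.4442^1 × 0.5558^3 = 0.305066
P(M+8) = 0.5558^4 = 0.095428
The M+4 peak is largest (0.365717); scaling to 100 gives 10.6 : 53.3 : 100.0 : 83.4 : 26.1.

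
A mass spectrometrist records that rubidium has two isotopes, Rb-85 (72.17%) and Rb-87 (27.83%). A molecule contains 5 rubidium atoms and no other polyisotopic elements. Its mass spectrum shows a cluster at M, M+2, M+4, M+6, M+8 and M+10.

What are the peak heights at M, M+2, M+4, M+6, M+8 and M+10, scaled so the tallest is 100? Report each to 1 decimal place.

The 5 Rb atoms are independent, so intensities follow the terms of (0.7217 + 0.2783)^5.
P(M) = 0.7217^5 = 0.195787
P(M+2) = 5 × 0.7217^4 × 0.2783^1 = 0.377494
P(M+4) = 10 × 0.7217^3 × 0.2783^2 = 0.291136
P(M+6) = 10 × 0.7217^2 × 0.2783^3 = 0.112267
P(M+8) = 5 × 0.7217^1 × 0.2783^4 = 0.021646
P(M+10) = 0.2783^5 = 0.001669
The M+2 peak is largest (0.377494); scaling to 100 gives 51.9 : 100.0 : 77.1 : 29.7 : 5.7 : 0.4.

51.9 : 100.0 : 77.1 : 29.7 : 5.7 : 0.4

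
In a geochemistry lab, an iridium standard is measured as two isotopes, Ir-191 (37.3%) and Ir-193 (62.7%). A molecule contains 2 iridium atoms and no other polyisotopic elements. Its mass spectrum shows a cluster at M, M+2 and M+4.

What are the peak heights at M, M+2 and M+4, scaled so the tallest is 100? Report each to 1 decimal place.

29.7 : 100.0 : 84.0

Expanding (0.373 + 0.627)^2:
P(M) = 0.373^2 = 0.139129
P(M+2) = 2 × 0.373^1 × 0.627^1 = 0.467742
P(M+4) = 0.627^2 = 0.393129
The M+2 peak is largest (0.467742); scaling to 100 gives 29.7 : 100.0 : 84.0.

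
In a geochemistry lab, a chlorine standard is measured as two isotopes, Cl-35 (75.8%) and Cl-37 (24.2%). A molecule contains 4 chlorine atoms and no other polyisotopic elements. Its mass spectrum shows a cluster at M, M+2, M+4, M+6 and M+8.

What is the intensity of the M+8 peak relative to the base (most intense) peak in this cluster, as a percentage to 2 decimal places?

Term probabilities: M 0.3301, M+2 0.4216, M+4 0.2019, M+6 0.0430, M+8 0.0034. Base peak = M+2.
P(M+2) = C(4,1) × 0.758^3 × 0.242^1 = 4 × 0.43551951 × 0.2420 = 0.421583 (base)
P(M+8) = C(4,4) × 0.758^0 × 0.242^4 = 1 × 1.0000 × 0.00342974 = 0.003430
Relative intensity = 0.003430 / 0.421583 × 100 = 0.81

0.81%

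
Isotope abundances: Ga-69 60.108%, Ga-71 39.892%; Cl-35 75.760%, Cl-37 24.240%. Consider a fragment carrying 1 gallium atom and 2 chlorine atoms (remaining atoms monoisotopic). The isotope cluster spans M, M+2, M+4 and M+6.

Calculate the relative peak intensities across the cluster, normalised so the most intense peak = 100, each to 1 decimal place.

Gallium pattern (n=1): 0.60108 : 0.39892
Chlorine pattern (n=2): 0.57395776 : 0.36728448 : 0.05875776
Convolve the two distributions (both contribute in 2-u steps):
  M: 0.60108×0.57395776 = 0.344995
  M+2: 0.60108×0.36728448 + 0.39892×0.57395776 = 0.449731
  M+4: 0.60108×0.05875776 + 0.39892×0.36728448 = 0.181835
  M+6: 0.39892×0.05875776 = 0.023440
Scale to base peak (0.449731) = 100: 76.7 : 100.0 : 40.4 : 5.2

76.7 : 100.0 : 40.4 : 5.2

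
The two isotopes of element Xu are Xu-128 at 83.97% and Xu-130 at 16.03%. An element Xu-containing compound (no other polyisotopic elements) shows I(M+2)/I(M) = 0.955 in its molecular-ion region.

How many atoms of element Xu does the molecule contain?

5

The M+2/M ratio from n Xu atoms is n · q/p = n · 0.1603/0.8397.
n = 0.955 × 0.8397/0.1603 = 5.00 ≈ 5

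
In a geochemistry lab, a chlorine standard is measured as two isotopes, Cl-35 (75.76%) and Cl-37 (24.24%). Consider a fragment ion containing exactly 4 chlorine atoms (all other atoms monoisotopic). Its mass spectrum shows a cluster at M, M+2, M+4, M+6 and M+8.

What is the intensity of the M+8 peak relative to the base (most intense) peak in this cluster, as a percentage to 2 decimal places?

0.82%

(0.7576 + 0.2424)^4 gives M 0.3294, M+2 0.4216, M+4 0.2023, M+6 0.0432, M+8 0.0035; the largest is M+2.
P(M+2) = C(4,1) × 0.7576^3 × 0.2424^1 = 4 × 0.4348304 × 0.2424 = 0.421612 (base)
P(M+8) = C(4,4) × 0.7576^0 × 0.2424^4 = 1 × 1.0000 × 0.00345247 = 0.003452
Relative intensity = 0.003452 / 0.421612 × 100 = 0.82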